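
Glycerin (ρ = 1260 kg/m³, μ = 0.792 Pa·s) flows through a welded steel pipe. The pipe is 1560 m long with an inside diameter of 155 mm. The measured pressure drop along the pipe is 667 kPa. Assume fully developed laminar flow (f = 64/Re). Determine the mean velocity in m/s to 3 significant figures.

For laminar flow, f = 64/Re with Re = ρVD/μ, so Darcy-Weisbach reduces to ΔP = 32μLV/D². Solving for V: V = ΔP·D²/(32μL) = 6.67e+05·(0.155)²/(32·0.792·1560) = 0.4053 m/s.
Check: Re = ρVD/μ = 1260·0.4053·0.155/0.792 = 99.95 < 2300, so the laminar assumption holds.

V ≈ 0.405 m/s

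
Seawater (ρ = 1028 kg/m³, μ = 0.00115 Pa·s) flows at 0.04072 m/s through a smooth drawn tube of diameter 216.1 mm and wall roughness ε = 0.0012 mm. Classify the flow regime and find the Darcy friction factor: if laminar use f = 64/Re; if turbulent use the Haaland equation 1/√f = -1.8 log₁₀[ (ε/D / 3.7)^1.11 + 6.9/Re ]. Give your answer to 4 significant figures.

Re = ρVD/μ = 1028·0.04072·0.2161/0.00115 = 7866.
Re > 4000 → turbulent. ε/D = 1.2e-06/0.2161 = 5.55e-06; Haaland: 1/√f = -1.8 log₁₀[3.43e-07 + 0.000877] = 5.502, so f = 0.03303.

f ≈ 0.03303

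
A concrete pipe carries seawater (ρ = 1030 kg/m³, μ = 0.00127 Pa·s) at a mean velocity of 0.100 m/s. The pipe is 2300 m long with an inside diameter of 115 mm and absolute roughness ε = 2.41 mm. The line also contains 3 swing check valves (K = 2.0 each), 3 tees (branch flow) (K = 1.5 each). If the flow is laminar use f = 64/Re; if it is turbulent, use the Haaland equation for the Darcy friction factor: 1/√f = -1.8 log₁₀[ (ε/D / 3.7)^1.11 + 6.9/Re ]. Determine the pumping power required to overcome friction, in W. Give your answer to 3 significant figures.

Reynolds number Re = ρVD/μ = 1030 · 0.1 · 0.115 / 0.00127 = 9327.
Re > 4000 → turbulent. Relative roughness ε/D = 0.00241/0.115 = 0.021. Haaland: 1/√f = -1.8 log₁₀[(0.021/3.7)^1.11 + 6.9/9327] = -1.8 log₁₀[0.00321 + 0.00074] = 4.327, so f = 0.05341.
Total minor-loss coefficient ΣK = 3·2 + 3·1.5 = 10.5.
ΔP = [f·L/D + ΣK]·(ρV²/2) = [0.05341·2300/0.115 + 10.5]·(1030·0.1²/2) = [1068 + 10.5]·5.15 = 5555 Pa.
Q = V·A = 0.1·0.01039 = 0.001039 m³/s.
Pumping power P = QΔP = 0.001039·5555 = 5.770 W = 5.77 W.

P ≈ 5.77 W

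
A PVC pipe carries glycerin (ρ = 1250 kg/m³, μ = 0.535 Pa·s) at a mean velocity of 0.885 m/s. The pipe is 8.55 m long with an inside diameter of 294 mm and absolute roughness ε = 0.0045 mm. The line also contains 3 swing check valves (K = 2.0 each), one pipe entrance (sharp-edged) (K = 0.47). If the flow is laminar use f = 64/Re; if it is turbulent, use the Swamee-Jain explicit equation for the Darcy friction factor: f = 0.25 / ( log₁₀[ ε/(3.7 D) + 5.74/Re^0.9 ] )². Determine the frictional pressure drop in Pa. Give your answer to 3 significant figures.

Reynolds number Re = ρVD/μ = 1250 · 0.885 · 0.294 / 0.535 = 607.9.
Re < 2300 → laminar flow, so f = 64/Re = 64/607.9 = 0.1053 (the turbulent correlation is not needed).
Total minor-loss coefficient ΣK = 3·2 + 1·0.47 = 6.47.
ΔP = [f·L/D + ΣK]·(ρV²/2) = [0.1053·8.55/0.294 + 6.47]·(1250·0.885²/2) = [3.062 + 6.47]·489.5 = 4666 Pa.

ΔP ≈ 4670 Pa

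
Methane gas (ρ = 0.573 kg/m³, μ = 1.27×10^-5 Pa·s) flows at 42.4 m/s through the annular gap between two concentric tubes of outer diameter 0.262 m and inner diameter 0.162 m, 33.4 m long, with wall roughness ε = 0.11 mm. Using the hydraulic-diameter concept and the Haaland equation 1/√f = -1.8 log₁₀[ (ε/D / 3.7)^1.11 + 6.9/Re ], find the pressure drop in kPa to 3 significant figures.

Hydraulic diameter D_h = 4A/P = D_o - D_i = 0.262 - 0.162 = 0.1 m.
Re = ρVD_h/μ = 0.573·42.4·0.1/1.27e-05 = 1.913e+05.
ε/D_h = 0.00011/0.1 = 0.0011; Haaland gives 1/√f = -1.8 log₁₀[0.000122+3.61e-05] = 6.844, so f = 0.02135.
ΔP = f(L/D_h)(ρV²/2) = 0.02135·33.4/0.1·515.1 = 3673 Pa.
ΔP = 3.67 kPa.

ΔP ≈ 3.67 kPa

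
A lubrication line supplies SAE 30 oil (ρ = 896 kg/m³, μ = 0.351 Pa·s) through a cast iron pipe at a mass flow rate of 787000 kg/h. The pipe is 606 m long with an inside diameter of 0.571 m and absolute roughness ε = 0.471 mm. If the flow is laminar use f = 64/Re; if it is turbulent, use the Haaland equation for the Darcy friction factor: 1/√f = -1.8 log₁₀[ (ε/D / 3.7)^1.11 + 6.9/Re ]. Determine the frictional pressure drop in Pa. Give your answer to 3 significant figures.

ṁ = 787000 kg/h = 787000/3600 = 218.6 kg/s.
A = πD²/4 = π(0.571)²/4 = 0.2561 m²; mean velocity V = ṁ/(ρA) = 218.6/(896 · 0.2561) = 0.9528 m/s.
Reynolds number Re = ρVD/μ = 896 · 0.9528 · 0.571 / 0.351 = 1389.
Re < 2300 → laminar flow, so f = 64/Re = 64/1389 = 0.04608 (the turbulent correlation is not needed).
Darcy-Weisbach: ΔP = f(L/D)(ρV²/2) = 0.04608·(606/0.571)·(896·0.9528²/2) = 0.04608·1061·406.7 = 1.989e+04 Pa.

ΔP ≈ 19900 Pa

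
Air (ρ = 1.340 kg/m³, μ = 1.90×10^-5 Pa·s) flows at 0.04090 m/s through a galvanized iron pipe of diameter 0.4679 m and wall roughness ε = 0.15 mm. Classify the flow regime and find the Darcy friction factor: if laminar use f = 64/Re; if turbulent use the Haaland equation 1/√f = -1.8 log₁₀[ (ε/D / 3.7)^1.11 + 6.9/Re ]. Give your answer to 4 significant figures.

f ≈ 0.04742

Re = ρVD/μ = 1.34·0.0409·0.4679/1.9e-05 = 1350.
Re < 2300 → laminar, so f = 64/Re = 0.04742 (roughness is irrelevant in laminar flow).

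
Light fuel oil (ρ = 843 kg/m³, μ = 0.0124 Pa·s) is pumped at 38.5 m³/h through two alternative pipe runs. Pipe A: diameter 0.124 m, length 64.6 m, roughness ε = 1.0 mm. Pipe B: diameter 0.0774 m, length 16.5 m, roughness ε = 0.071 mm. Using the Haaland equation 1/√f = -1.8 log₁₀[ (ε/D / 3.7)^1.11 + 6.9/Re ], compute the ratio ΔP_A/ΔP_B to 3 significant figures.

ΔP_A/ΔP_B ≈ 0.515

Pipe A: V = Q/A = 0.01069/0.01208 = 0.8856 m/s; Re = 7465; ε/D = 0.00806; Haaland → f = 0.04261; ΔP_A = f(L/D)(ρV²/2) = 7337 Pa.
Pipe B: V = Q/A = 0.01069/0.004705 = 2.273 m/s; Re = 1.196e+04; ε/D = 0.000917; Haaland → f = 0.03072; ΔP_B = f(L/D)(ρV²/2) = 1.426e+04 Pa.
ΔP_A/ΔP_B = 7337/1.426e+04 = 0.515.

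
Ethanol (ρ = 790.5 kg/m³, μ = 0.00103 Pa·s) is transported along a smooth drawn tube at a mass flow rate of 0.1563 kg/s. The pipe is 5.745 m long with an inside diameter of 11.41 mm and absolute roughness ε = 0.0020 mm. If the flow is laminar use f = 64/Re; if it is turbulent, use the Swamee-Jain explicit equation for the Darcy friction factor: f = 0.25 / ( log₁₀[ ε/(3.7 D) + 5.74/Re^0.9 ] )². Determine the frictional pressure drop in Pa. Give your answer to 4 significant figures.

ΔP ≈ 20340 Pa

A = πD²/4 = π(0.01141)²/4 = 0.0001022 m²; mean velocity V = ṁ/(ρA) = 0.1563/(790.5 · 0.0001022) = 1.934 m/s.
Reynolds number Re = ρVD/μ = 790.5 · 1.934 · 0.01141 / 0.00103 = 1.693e+04.
Re > 4000 → turbulent. Relative roughness ε/D = 2e-06/0.01141 = 0.000175. Swamee-Jain: f = 0.25/(log₁₀[0.000175/3.7 + 5.74/1.693e+04^0.9])² = 0.25/(log₁₀[4.74e-05 + 0.000898])² = 0.25/(-3.025)² = 0.02733.
Darcy-Weisbach: ΔP = f(L/D)(ρV²/2) = 0.02733·(5.745/0.01141)·(790.5·1.934²/2) = 0.02733·503.5·1478 = 2.034e+04 Pa.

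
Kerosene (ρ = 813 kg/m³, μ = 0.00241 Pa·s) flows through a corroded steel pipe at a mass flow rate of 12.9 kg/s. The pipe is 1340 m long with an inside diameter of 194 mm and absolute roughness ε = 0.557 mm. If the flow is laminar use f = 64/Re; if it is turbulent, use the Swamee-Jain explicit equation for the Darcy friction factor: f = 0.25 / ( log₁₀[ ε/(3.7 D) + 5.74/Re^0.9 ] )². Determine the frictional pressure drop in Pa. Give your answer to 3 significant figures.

A = πD²/4 = π(0.194)²/4 = 0.02956 m²; mean velocity V = ṁ/(ρA) = 12.9/(813 · 0.02956) = 0.5368 m/s.
Reynolds number Re = ρVD/μ = 813 · 0.5368 · 0.194 / 0.00241 = 3.513e+04.
Re > 4000 → turbulent. Relative roughness ε/D = 0.000557/0.194 = 0.00287. Swamee-Jain: f = 0.25/(log₁₀[0.00287/3.7 + 5.74/3.513e+04^0.9])² = 0.25/(log₁₀[0.000776 + 0.000465])² = 0.25/(-2.906)² = 0.0296.
Darcy-Weisbach: ΔP = f(L/D)(ρV²/2) = 0.0296·(1340/0.194)·(813·0.5368²/2) = 0.0296·6907·117.1 = 2.395e+04 Pa.

ΔP ≈ 23900 Pa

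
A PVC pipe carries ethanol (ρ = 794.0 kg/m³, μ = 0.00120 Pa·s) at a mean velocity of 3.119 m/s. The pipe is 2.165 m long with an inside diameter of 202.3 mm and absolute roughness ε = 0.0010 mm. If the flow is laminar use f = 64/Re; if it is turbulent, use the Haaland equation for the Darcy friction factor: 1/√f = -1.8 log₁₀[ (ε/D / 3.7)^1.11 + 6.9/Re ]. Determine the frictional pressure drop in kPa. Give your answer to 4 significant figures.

Reynolds number Re = ρVD/μ = 794 · 3.119 · 0.2023 / 0.0012 = 4.175e+05.
Re > 4000 → turbulent. Relative roughness ε/D = 1e-06/0.2023 = 4.94e-06. Haaland: 1/√f = -1.8 log₁₀[(4.94e-06/3.7)^1.11 + 6.9/4.175e+05] = -1.8 log₁₀[3.02e-07 + 1.65e-05] = 8.593, so f = 0.01354.
Darcy-Weisbach: ΔP = f(L/D)(ρV²/2) = 0.01354·(2.165/0.2023)·(794·3.119²/2) = 0.01354·10.7·3862 = 559.7 Pa.
ΔP = 559.7 Pa = 0.5597 kPa.

ΔP ≈ 0.5597 kPa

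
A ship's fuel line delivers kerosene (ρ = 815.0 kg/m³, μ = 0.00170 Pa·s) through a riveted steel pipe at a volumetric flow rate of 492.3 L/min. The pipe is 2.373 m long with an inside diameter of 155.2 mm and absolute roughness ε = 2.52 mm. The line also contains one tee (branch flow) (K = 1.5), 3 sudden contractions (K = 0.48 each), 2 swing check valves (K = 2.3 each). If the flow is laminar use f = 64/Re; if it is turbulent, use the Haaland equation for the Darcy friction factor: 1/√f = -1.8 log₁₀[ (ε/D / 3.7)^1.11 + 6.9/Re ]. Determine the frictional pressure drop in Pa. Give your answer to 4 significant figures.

Q = 492.3 L/min = 492.3/60000 = 0.008205 m³/s.
Cross-sectional area A = πD²/4 = π(0.1552)²/4 = 0.01892 m²; mean velocity V = Q/A = 0.008205/0.01892 = 0.4337 m/s.
Reynolds number Re = ρVD/μ = 815 · 0.4337 · 0.1552 / 0.0017 = 3.227e+04.
Re > 4000 → turbulent. Relative roughness ε/D = 0.00252/0.1552 = 0.0162. Haaland: 1/√f = -1.8 log₁₀[(0.0162/3.7)^1.11 + 6.9/3.227e+04] = -1.8 log₁₀[0.00242 + 0.000214] = 4.644, so f = 0.04636.
Total minor-loss coefficient ΣK = 1·1.5 + 3·0.48 + 2·2.3 = 7.54.
ΔP = [f·L/D + ΣK]·(ρV²/2) = [0.04636·2.373/0.1552 + 7.54]·(815·0.4337²/2) = [0.7089 + 7.54]·76.65 = 632.3 Pa.

ΔP ≈ 632.3 Pa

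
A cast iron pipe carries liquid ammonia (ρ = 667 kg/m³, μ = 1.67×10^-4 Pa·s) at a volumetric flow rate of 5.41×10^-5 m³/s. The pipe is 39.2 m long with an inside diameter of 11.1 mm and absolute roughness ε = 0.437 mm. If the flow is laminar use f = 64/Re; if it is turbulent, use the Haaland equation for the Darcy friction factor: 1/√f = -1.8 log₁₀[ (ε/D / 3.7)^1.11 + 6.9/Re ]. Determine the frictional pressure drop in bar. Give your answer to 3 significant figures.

Cross-sectional area A = πD²/4 = π(0.0111)²/4 = 9.677e-05 m²; mean velocity V = Q/A = 5.41e-05/9.677e-05 = 0.5591 m/s.
Reynolds number Re = ρVD/μ = 667 · 0.5591 · 0.0111 / 0.000167 = 2.479e+04.
Re > 4000 → turbulent. Relative roughness ε/D = 0.000437/0.0111 = 0.0394. Haaland: 1/√f = -1.8 log₁₀[(0.0394/3.7)^1.11 + 6.9/2.479e+04] = -1.8 log₁₀[0.00646 + 0.000278] = 3.909, so f = 0.06544.
Darcy-Weisbach: ΔP = f(L/D)(ρV²/2) = 0.06544·(39.2/0.0111)·(667·0.5591²/2) = 0.06544·3532·104.2 = 2.409e+04 Pa.
ΔP = 2.409e+04 Pa = 0.241 bar.

ΔP ≈ 0.241 bar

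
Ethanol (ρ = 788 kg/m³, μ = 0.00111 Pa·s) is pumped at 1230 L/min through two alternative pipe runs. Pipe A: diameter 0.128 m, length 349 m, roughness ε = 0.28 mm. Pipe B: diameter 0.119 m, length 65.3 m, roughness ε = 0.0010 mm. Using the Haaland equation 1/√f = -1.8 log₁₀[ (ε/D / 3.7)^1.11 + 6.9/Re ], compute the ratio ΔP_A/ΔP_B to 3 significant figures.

Pipe A: V = Q/A = 0.0205/0.01287 = 1.593 m/s; Re = 1.448e+05; ε/D = 0.00219; Haaland → f = 0.02504; ΔP_A = f(L/D)(ρV²/2) = 6.828e+04 Pa.
Pipe B: V = Q/A = 0.0205/0.01112 = 1.843 m/s; Re = 1.557e+05; ε/D = 8.4e-06; Haaland → f = 0.01632; ΔP_B = f(L/D)(ρV²/2) = 1.199e+04 Pa.
ΔP_A/ΔP_B = 6.828e+04/1.199e+04 = 5.69.

ΔP_A/ΔP_B ≈ 5.69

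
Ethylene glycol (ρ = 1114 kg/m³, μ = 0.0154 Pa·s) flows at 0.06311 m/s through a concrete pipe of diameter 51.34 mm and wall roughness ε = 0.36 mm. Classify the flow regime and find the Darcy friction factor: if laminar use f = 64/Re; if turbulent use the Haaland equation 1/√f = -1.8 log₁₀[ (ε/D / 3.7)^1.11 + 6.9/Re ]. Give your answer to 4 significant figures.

Re = ρVD/μ = 1114·0.06311·0.05134/0.0154 = 234.4.
Re < 2300 → laminar, so f = 64/Re = 0.2731 (roughness is irrelevant in laminar flow).

f ≈ 0.2731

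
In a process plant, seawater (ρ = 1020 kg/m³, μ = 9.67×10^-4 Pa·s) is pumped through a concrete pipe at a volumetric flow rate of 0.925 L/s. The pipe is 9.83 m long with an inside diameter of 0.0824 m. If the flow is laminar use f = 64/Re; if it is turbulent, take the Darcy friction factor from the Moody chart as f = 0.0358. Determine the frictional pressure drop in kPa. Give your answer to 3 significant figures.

ΔP ≈ 0.0655 kPa

Q = 0.925 L/s = 0.925/1000 = 0.000925 m³/s.
Cross-sectional area A = πD²/4 = π(0.0824)²/4 = 0.005333 m²; mean velocity V = Q/A = 0.000925/0.005333 = 0.1735 m/s.
Reynolds number Re = ρVD/μ = 1020 · 0.1735 · 0.0824 / 0.000967 = 1.508e+04.
Re > 4000 → turbulent; use the Moody-chart value f = 0.0358.
Darcy-Weisbach: ΔP = f(L/D)(ρV²/2) = 0.0358·(9.83/0.0824)·(1020·0.1735²/2) = 0.0358·119.3·15.34 = 65.54 Pa.
ΔP = 65.54 Pa = 0.0655 kPa.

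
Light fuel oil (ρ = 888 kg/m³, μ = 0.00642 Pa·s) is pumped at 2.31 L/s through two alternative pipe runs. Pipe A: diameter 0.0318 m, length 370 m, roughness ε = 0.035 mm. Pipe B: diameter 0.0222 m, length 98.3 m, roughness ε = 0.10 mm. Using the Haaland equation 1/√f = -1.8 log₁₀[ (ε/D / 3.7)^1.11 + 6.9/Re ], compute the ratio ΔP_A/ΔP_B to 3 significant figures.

Pipe A: V = Q/A = 0.00231/0.0007942 = 2.908 m/s; Re = 1.279e+04; ε/D = 0.0011; Haaland → f = 0.03053; ΔP_A = f(L/D)(ρV²/2) = 1.334e+06 Pa.
Pipe B: V = Q/A = 0.00231/0.0003871 = 5.968 m/s; Re = 1.833e+04; ε/D = 0.0045; Haaland → f = 0.03388; ΔP_B = f(L/D)(ρV²/2) = 2.372e+06 Pa.
ΔP_A/ΔP_B = 1.334e+06/2.372e+06 = 0.562.

ΔP_A/ΔP_B ≈ 0.562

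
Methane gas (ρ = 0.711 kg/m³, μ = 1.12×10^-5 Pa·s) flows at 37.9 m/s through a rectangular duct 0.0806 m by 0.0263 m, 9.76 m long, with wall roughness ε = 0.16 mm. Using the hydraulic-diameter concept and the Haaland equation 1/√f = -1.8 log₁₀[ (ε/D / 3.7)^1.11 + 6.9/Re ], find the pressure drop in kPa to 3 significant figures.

ΔP ≈ 3.71 kPa

Hydraulic diameter D_h = 4A/P = 4·(0.0806·0.0263)/(2·(0.0806+0.0263)) = 0.008479/0.2138 = 0.03966 m.
Re = ρVD_h/μ = 0.711·37.9·0.03966/1.12e-05 = 9.542e+04.
ε/D_h = 0.00016/0.03966 = 0.00403; Haaland gives 1/√f = -1.8 log₁₀[0.000515+7.23e-05] = 5.816, so f = 0.02956.
ΔP = f(L/D_h)(ρV²/2) = 0.02956·9.76/0.03966·510.6 = 3715 Pa.
ΔP = 3.71 kPa.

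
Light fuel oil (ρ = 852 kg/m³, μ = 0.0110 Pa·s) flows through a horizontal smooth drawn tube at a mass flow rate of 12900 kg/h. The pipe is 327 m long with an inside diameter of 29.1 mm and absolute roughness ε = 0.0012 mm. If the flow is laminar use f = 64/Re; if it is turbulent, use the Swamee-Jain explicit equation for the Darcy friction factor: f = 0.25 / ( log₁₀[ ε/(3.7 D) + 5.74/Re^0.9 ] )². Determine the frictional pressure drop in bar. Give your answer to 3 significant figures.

ṁ = 12900 kg/h = 12900/3600 = 3.583 kg/s.
A = πD²/4 = π(0.0291)²/4 = 0.0006651 m²; mean velocity V = ṁ/(ρA) = 3.583/(852 · 0.0006651) = 6.324 m/s.
Reynolds number Re = ρVD/μ = 852 · 6.324 · 0.0291 / 0.011 = 1.425e+04.
Re > 4000 → turbulent. Relative roughness ε/D = 1.2e-06/0.0291 = 4.12e-05. Swamee-Jain: f = 0.25/(log₁₀[4.12e-05/3.7 + 5.74/1.425e+04^0.9])² = 0.25/(log₁₀[1.11e-05 + 0.00105])² = 0.25/(-2.975)² = 0.02825.
Darcy-Weisbach: ΔP = f(L/D)(ρV²/2) = 0.02825·(327/0.0291)·(852·6.324²/2) = 0.02825·1.124e+04·1.704e+04 = 5.407e+06 Pa.
ΔP = 5.407e+06 Pa = 54.1 bar.

ΔP ≈ 54.1 bar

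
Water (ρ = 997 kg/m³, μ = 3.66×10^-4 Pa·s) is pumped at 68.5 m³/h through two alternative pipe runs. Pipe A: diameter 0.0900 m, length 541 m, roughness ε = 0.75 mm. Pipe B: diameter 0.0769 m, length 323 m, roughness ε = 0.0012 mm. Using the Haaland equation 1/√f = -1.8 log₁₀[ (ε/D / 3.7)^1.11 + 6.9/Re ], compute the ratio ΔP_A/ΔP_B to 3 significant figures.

Pipe A: V = Q/A = 0.01903/0.006362 = 2.991 m/s; Re = 7.333e+05; ε/D = 0.00833; Haaland → f = 0.03583; ΔP_A = f(L/D)(ρV²/2) = 9.604e+05 Pa.
Pipe B: V = Q/A = 0.01903/0.004645 = 4.097 m/s; Re = 8.582e+05; ε/D = 1.56e-05; Haaland → f = 0.01215; ΔP_B = f(L/D)(ρV²/2) = 4.27e+05 Pa.
ΔP_A/ΔP_B = 9.604e+05/4.27e+05 = 2.25.

ΔP_A/ΔP_B ≈ 2.25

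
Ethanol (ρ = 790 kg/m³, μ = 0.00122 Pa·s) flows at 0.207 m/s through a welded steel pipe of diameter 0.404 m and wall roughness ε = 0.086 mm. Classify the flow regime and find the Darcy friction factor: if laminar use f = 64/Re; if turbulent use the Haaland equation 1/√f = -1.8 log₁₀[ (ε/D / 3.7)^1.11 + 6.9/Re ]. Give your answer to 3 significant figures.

f ≈ 0.0210

Re = ρVD/μ = 790·0.207·0.404/0.00122 = 5.415e+04.
Re > 4000 → turbulent. ε/D = 8.6e-05/0.404 = 0.000213; Haaland: 1/√f = -1.8 log₁₀[1.97e-05 + 0.000127] = 6.898, so f = 0.02101.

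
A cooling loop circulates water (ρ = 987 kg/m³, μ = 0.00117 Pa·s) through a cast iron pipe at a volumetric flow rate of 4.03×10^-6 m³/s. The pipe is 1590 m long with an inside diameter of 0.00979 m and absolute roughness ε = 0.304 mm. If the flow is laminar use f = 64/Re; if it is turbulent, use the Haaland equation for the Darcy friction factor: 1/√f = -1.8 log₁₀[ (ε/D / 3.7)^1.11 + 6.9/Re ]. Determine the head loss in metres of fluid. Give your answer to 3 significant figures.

Cross-sectional area A = πD²/4 = π(0.00979)²/4 = 7.528e-05 m²; mean velocity V = Q/A = 4.03e-06/7.528e-05 = 0.05354 m/s.
Reynolds number Re = ρVD/μ = 987 · 0.05354 · 0.00979 / 0.00117 = 442.1.
Re < 2300 → laminar flow, so f = 64/Re = 64/442.1 = 0.1447 (the turbulent correlation is not needed).
Darcy-Weisbach: ΔP = f(L/D)(ρV²/2) = 0.1447·(1590/0.00979)·(987·0.05354²/2) = 0.1447·1.624e+05·1.414 = 3.325e+04 Pa.
Head loss h_f = ΔP/(ρg) = 3.325e+04/(987·9.81) = 3.43 m.

h_f ≈ 3.43 m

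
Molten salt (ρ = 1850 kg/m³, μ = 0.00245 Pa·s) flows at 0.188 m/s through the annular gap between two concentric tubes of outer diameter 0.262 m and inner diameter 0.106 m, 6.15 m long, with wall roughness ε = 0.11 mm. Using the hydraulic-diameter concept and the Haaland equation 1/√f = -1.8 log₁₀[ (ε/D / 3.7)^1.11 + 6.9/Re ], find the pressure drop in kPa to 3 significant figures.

Hydraulic diameter D_h = 4A/P = D_o - D_i = 0.262 - 0.106 = 0.156 m.
Re = ρVD_h/μ = 1850·0.188·0.156/0.00245 = 2.215e+04.
ε/D_h = 0.00011/0.156 = 0.000705; Haaland gives 1/√f = -1.8 log₁₀[7.43e-05+0.000312] = 6.144, so f = 0.02649.
ΔP = f(L/D_h)(ρV²/2) = 0.02649·6.15/0.156·32.69 = 34.14 Pa.
ΔP = 0.0341 kPa.

ΔP ≈ 0.0341 kPa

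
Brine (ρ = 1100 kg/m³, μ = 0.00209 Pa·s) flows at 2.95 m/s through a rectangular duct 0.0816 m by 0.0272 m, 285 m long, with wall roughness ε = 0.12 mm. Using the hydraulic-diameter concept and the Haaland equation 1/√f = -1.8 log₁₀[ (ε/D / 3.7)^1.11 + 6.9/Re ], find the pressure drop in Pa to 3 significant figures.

Hydraulic diameter D_h = 4A/P = 4·(0.0816·0.0272)/(2·(0.0816+0.0272)) = 0.008878/0.2176 = 0.0408 m.
Re = ρVD_h/μ = 1100·2.95·0.0408/0.00209 = 6.335e+04.
ε/D_h = 0.00012/0.0408 = 0.00294; Haaland gives 1/√f = -1.8 log₁₀[0.000363+0.000109] = 5.988, so f = 0.02789.
ΔP = f(L/D_h)(ρV²/2) = 0.02789·285/0.0408·4786 = 9.325e+05 Pa.

ΔP ≈ 933000 Pa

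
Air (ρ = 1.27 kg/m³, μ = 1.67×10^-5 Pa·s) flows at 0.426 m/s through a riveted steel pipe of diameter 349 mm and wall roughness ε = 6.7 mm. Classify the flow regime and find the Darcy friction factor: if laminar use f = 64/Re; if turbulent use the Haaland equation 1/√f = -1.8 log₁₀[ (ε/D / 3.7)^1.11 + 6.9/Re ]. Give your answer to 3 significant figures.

Re = ρVD/μ = 1.27·0.426·0.349/1.67e-05 = 1.131e+04.
Re > 4000 → turbulent. ε/D = 0.0067/0.349 = 0.0192; Haaland: 1/√f = -1.8 log₁₀[0.00291 + 0.00061] = 4.416, so f = 0.05127.

f ≈ 0.0513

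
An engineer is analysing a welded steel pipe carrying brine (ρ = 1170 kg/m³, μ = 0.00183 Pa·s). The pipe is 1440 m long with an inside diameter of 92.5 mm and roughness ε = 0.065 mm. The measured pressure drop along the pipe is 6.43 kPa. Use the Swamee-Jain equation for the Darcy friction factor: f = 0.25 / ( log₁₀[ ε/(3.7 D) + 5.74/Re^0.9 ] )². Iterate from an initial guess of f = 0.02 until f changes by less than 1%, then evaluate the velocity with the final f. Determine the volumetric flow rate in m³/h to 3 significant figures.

Rearranging Darcy-Weisbach: V = √(2·ΔP·D/(f·L·ρ)). With ε/D = 6.5e-05/0.0925 = 0.000703, iterate starting from f = 0.02:
  f = 0.02 → V = √(2·6430·0.0925/(0.02·1440·1170)) = 0.1879 m/s; Re = ρVD/μ = 1.111e+04; f → 0.03136
  f = 0.03136 → V = 0.1501 m/s; Re = 8874; f → 0.03316
  f = 0.03316 → V = 0.1459 m/s; Re = 8630; f → 0.0334
Converged (Δf/f < 1%). With the final f = 0.0334: V = √(2·6430·0.0925/(0.0334·1440·1170)) = 0.1454 m/s.
Q = V·A = 0.1454·(π/4·0.0925²) = 0.0009771 m³/s = 3.52 m³/h.

Q ≈ 3.52 m³/h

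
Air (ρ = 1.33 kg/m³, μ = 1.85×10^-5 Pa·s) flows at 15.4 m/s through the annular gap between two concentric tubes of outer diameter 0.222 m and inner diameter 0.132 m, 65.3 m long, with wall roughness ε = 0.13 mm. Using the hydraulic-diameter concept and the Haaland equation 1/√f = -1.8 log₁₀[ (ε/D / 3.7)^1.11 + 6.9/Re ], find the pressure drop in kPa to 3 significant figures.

Hydraulic diameter D_h = 4A/P = D_o - D_i = 0.222 - 0.132 = 0.09 m.
Re = ρVD_h/μ = 1.33·15.4·0.09/1.85e-05 = 9.964e+04.
ε/D_h = 0.00013/0.09 = 0.00144; Haaland gives 1/√f = -1.8 log₁₀[0.000165+6.92e-05] = 6.536, so f = 0.02341.
ΔP = f(L/D_h)(ρV²/2) = 0.02341·65.3/0.09·157.7 = 2679 Pa.
ΔP = 2.68 kPa.

ΔP ≈ 2.68 kPa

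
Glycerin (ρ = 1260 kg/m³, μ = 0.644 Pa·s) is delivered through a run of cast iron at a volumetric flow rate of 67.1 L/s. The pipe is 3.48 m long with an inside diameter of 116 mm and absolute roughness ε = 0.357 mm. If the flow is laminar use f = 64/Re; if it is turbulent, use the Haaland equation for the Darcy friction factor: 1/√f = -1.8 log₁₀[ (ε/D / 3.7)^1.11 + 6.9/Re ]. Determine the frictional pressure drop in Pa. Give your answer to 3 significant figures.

ΔP ≈ 33800 Pa

Q = 67.1 L/s = 67.1/1000 = 0.0671 m³/s.
Cross-sectional area A = πD²/4 = π(0.116)²/4 = 0.01057 m²; mean velocity V = Q/A = 0.0671/0.01057 = 6.349 m/s.
Reynolds number Re = ρVD/μ = 1260 · 6.349 · 0.116 / 0.644 = 1441.
Re < 2300 → laminar flow, so f = 64/Re = 64/1441 = 0.04441 (the turbulent correlation is not needed).
Darcy-Weisbach: ΔP = f(L/D)(ρV²/2) = 0.04441·(3.48/0.116)·(1260·6.349²/2) = 0.04441·30·2.54e+04 = 3.384e+04 Pa.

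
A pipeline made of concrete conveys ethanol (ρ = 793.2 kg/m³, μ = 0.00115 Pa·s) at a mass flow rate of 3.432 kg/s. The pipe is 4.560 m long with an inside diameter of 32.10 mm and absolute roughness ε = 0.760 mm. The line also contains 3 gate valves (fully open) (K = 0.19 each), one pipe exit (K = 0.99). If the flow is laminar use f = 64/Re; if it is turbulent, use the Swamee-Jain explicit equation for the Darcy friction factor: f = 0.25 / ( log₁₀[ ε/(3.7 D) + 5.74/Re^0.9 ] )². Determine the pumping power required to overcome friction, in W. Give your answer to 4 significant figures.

P ≈ 441.9 W

A = πD²/4 = π(0.0321)²/4 = 0.0008093 m²; mean velocity V = ṁ/(ρA) = 3.432/(793.2 · 0.0008093) = 5.346 m/s.
Reynolds number Re = ρVD/μ = 793.2 · 5.346 · 0.0321 / 0.00115 = 1.184e+05.
Re > 4000 → turbulent. Relative roughness ε/D = 0.00076/0.0321 = 0.0237. Swamee-Jain: f = 0.25/(log₁₀[0.0237/3.7 + 5.74/1.184e+05^0.9])² = 0.25/(log₁₀[0.0064 + 0.000156])² = 0.25/(-2.183)² = 0.05244.
Total minor-loss coefficient ΣK = 3·0.19 + 1·0.99 = 1.56.
ΔP = [f·L/D + ΣK]·(ρV²/2) = [0.05244·4.56/0.0321 + 1.56]·(793.2·5.346²/2) = [7.449 + 1.56]·1.134e+04 = 1.021e+05 Pa.
Q = ṁ/ρ = 3.432/793.2 = 0.004327 m³/s.
Pumping power P = QΔP = 0.004327·1.021e+05 = 441.92 W = 441.9 W.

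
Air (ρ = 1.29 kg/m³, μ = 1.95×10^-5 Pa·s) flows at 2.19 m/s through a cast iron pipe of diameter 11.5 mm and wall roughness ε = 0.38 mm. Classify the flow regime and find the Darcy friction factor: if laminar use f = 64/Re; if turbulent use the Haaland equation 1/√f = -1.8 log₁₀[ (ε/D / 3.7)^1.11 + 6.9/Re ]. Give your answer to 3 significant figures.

f ≈ 0.0384

Re = ρVD/μ = 1.29·2.19·0.0115/1.95e-05 = 1666.
Re < 2300 → laminar, so f = 64/Re = 0.03841 (roughness is irrelevant in laminar flow).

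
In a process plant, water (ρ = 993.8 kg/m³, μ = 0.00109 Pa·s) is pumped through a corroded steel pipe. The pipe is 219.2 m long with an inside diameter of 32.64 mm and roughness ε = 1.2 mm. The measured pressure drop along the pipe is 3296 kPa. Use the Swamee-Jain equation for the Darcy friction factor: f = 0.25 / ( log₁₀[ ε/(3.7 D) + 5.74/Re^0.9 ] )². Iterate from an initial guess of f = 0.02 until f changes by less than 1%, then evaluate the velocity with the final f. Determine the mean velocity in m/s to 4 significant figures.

Rearranging Darcy-Weisbach: V = √(2·ΔP·D/(f·L·ρ)). With ε/D = 0.0012/0.03264 = 0.0368, iterate starting from f = 0.02:
  f = 0.02 → V = √(2·3.296e+06·0.03264/(0.02·219.2·993.8)) = 7.027 m/s; Re = ρVD/μ = 2.091e+05; f → 0.06258
  f = 0.06258 → V = 3.973 m/s; Re = 1.182e+05; f → 0.06275
Converged (Δf/f < 1%). With the final f = 0.06275: V = √(2·3.296e+06·0.03264/(0.06275·219.2·993.8)) = 3.967 m/s.

V ≈ 3.967 m/s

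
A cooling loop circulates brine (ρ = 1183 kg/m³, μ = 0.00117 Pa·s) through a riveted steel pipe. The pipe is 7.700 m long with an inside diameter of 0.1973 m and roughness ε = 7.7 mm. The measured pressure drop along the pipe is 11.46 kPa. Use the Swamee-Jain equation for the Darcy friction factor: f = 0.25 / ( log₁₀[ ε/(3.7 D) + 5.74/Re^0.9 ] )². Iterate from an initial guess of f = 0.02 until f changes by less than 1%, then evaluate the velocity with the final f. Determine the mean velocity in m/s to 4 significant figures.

V ≈ 2.783 m/s

Rearranging Darcy-Weisbach: V = √(2·ΔP·D/(f·L·ρ)). With ε/D = 0.0077/0.1973 = 0.039, iterate starting from f = 0.02:
  f = 0.02 → V = √(2·1.146e+04·0.1973/(0.02·7.7·1183)) = 4.982 m/s; Re = ρVD/μ = 9.939e+05; f → 0.06403
  f = 0.06403 → V = 2.784 m/s; Re = 5.555e+05; f → 0.06408
Converged (Δf/f < 1%). With the final f = 0.06408: V = √(2·1.146e+04·0.1973/(0.06408·7.7·1183)) = 2.783 m/s.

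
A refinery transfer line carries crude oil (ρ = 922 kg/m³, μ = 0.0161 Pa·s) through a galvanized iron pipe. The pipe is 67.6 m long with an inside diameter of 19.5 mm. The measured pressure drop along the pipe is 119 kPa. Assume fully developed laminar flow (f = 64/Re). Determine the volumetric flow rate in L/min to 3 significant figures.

For laminar flow, f = 64/Re with Re = ρVD/μ, so Darcy-Weisbach reduces to ΔP = 32μLV/D². Solving for V: V = ΔP·D²/(32μL) = 1.19e+05·(0.0195)²/(32·0.0161·67.6) = 1.299 m/s.
Check: Re = ρVD/μ = 922·1.299·0.0195/0.0161 = 1451 < 2300, so the laminar assumption holds.
Q = V·A = 1.299·(π/4·0.0195²) = 0.000388 m³/s = 23.3 L/min.

Q ≈ 23.3 L/min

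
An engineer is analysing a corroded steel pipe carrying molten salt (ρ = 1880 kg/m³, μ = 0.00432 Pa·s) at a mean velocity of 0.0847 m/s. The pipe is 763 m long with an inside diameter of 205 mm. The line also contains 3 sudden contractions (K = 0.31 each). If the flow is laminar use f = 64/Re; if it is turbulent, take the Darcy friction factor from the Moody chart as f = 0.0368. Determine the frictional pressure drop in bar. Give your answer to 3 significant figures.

ΔP ≈ 0.00930 bar

Reynolds number Re = ρVD/μ = 1880 · 0.0847 · 0.205 / 0.00432 = 7556.
Re > 4000 → turbulent; use the Moody-chart value f = 0.0368.
Total minor-loss coefficient ΣK = 3·0.31 = 0.93.
ΔP = [f·L/D + ΣK]·(ρV²/2) = [0.0368·763/0.205 + 0.93]·(1880·0.0847²/2) = [137 + 0.93]·6.744 = 929.9 Pa.
ΔP = 929.9 Pa = 0.00930 bar.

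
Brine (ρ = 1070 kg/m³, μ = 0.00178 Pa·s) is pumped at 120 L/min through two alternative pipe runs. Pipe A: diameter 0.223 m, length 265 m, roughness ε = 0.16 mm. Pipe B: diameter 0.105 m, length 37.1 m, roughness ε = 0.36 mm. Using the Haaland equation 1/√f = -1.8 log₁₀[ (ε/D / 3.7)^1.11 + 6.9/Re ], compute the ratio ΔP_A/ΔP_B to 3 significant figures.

ΔP_A/ΔP_B ≈ 0.174

Pipe A: V = Q/A = 0.002/0.03906 = 0.05121 m/s; Re = 6864; ε/D = 0.000717; Haaland → f = 0.03508; ΔP_A = f(L/D)(ρV²/2) = 58.48 Pa.
Pipe B: V = Q/A = 0.002/0.008659 = 0.231 m/s; Re = 1.458e+04; ε/D = 0.00343; Haaland → f = 0.0333; ΔP_B = f(L/D)(ρV²/2) = 335.9 Pa.
ΔP_A/ΔP_B = 58.48/335.9 = 0.174.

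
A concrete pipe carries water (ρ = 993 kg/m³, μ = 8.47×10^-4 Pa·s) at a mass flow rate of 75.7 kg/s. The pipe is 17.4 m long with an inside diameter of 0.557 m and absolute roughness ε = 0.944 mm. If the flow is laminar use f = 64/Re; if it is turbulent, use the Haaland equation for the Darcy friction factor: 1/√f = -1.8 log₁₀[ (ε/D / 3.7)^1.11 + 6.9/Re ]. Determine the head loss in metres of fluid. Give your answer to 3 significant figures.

h_f ≈ 0.00364 m

A = πD²/4 = π(0.557)²/4 = 0.2437 m²; mean velocity V = ṁ/(ρA) = 75.7/(993 · 0.2437) = 0.3129 m/s.
Reynolds number Re = ρVD/μ = 993 · 0.3129 · 0.557 / 0.000847 = 2.043e+05.
Re > 4000 → turbulent. Relative roughness ε/D = 0.000944/0.557 = 0.00169. Haaland: 1/√f = -1.8 log₁₀[(0.00169/3.7)^1.11 + 6.9/2.043e+05] = -1.8 log₁₀[0.000197 + 3.38e-05] = 6.548, so f = 0.02333.
Darcy-Weisbach: ΔP = f(L/D)(ρV²/2) = 0.02333·(17.4/0.557)·(993·0.3129²/2) = 0.02333·31.24·48.6 = 35.41 Pa.
Head loss h_f = ΔP/(ρg) = 35.41/(993·9.81) = 0.00364 m.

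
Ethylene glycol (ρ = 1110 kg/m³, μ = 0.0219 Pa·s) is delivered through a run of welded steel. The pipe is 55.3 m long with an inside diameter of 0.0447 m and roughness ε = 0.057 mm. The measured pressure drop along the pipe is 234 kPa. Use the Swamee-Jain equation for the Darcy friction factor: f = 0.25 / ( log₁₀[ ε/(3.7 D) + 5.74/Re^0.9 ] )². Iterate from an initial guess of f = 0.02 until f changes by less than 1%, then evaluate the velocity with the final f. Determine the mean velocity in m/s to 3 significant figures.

V ≈ 3.07 m/s

Rearranging Darcy-Weisbach: V = √(2·ΔP·D/(f·L·ρ)). With ε/D = 5.7e-05/0.0447 = 0.00128, iterate starting from f = 0.02:
  f = 0.02 → V = √(2·2.34e+05·0.0447/(0.02·55.3·1110)) = 4.128 m/s; Re = ρVD/μ = 9352; f → 0.03362
  f = 0.03362 → V = 3.184 m/s; Re = 7213; f → 0.03581
  f = 0.03581 → V = 3.085 m/s; Re = 6989; f → 0.0361
Converged (Δf/f < 1%). With the final f = 0.0361: V = √(2·2.34e+05·0.0447/(0.0361·55.3·1110)) = 3.073 m/s.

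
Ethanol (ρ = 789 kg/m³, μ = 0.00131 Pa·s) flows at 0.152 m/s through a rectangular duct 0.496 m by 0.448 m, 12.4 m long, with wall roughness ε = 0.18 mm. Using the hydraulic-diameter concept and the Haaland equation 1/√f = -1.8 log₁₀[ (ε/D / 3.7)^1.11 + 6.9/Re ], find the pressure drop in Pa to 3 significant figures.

Hydraulic diameter D_h = 4A/P = 4·(0.496·0.448)/(2·(0.496+0.448)) = 0.8888/1.888 = 0.4708 m.
Re = ρVD_h/μ = 789·0.152·0.4708/0.00131 = 4.31e+04.
ε/D_h = 0.00018/0.4708 = 0.000382; Haaland gives 1/√f = -1.8 log₁₀[3.77e-05+0.00016] = 6.667, so f = 0.0225.
ΔP = f(L/D_h)(ρV²/2) = 0.0225·12.4/0.4708·9.115 = 5.401 Pa.

ΔP ≈ 5.40 Pa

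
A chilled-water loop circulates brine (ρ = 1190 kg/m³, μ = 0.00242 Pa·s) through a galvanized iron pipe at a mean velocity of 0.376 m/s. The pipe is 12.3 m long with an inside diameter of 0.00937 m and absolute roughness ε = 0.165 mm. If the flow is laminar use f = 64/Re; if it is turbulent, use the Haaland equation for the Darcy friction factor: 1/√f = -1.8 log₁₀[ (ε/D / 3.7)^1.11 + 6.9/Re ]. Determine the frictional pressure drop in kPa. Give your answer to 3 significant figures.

Reynolds number Re = ρVD/μ = 1190 · 0.376 · 0.00937 / 0.00242 = 1732.
Re < 2300 → laminar flow, so f = 64/Re = 64/1732 = 0.03694 (the turbulent correlation is not needed).
Darcy-Weisbach: ΔP = f(L/D)(ρV²/2) = 0.03694·(12.3/0.00937)·(1190·0.376²/2) = 0.03694·1313·84.12 = 4079 Pa.
ΔP = 4079 Pa = 4.08 kPa.

ΔP ≈ 4.08 kPa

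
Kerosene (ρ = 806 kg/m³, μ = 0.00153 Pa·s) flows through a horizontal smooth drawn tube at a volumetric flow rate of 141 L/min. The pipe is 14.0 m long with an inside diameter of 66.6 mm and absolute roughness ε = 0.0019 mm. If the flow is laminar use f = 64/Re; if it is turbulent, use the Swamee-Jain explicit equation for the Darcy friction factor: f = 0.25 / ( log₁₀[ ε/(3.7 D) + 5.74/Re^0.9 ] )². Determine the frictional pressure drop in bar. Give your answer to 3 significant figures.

Q = 141 L/min = 141/60000 = 0.00235 m³/s.
Cross-sectional area A = πD²/4 = π(0.0666)²/4 = 0.003484 m²; mean velocity V = Q/A = 0.00235/0.003484 = 0.6746 m/s.
Reynolds number Re = ρVD/μ = 806 · 0.6746 · 0.0666 / 0.00153 = 2.367e+04.
Re > 4000 → turbulent. Relative roughness ε/D = 1.9e-06/0.0666 = 2.85e-05. Swamee-Jain: f = 0.25/(log₁₀[2.85e-05/3.7 + 5.74/2.367e+04^0.9])² = 0.25/(log₁₀[7.71e-06 + 0.000664])² = 0.25/(-3.173)² = 0.02483.
Darcy-Weisbach: ΔP = f(L/D)(ρV²/2) = 0.02483·(14/0.0666)·(806·0.6746²/2) = 0.02483·210.2·183.4 = 957.3 Pa.
ΔP = 957.3 Pa = 0.00957 bar.

ΔP ≈ 0.00957 bar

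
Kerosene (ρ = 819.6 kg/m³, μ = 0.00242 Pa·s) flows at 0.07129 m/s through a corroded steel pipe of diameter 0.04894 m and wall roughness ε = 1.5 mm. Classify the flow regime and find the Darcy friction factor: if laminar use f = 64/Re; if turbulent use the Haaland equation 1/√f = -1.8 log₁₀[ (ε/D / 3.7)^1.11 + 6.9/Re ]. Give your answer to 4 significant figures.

f ≈ 0.05416

Re = ρVD/μ = 819.6·0.07129·0.04894/0.00242 = 1182.
Re < 2300 → laminar, so f = 64/Re = 0.05416 (roughness is irrelevant in laminar flow).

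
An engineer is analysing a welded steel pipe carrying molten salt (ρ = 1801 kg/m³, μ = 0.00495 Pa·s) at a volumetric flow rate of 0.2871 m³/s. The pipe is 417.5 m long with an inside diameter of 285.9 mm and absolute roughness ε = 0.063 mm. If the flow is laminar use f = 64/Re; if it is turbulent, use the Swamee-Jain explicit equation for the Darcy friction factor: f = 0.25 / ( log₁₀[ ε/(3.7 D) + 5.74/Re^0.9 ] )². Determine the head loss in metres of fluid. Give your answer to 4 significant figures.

Cross-sectional area A = πD²/4 = π(0.2859)²/4 = 0.0642 m²; mean velocity V = Q/A = 0.2871/0.0642 = 4.472 m/s.
Reynolds number Re = ρVD/μ = 1801 · 4.472 · 0.2859 / 0.00495 = 4.652e+05.
Re > 4000 → turbulent. Relative roughness ε/D = 6.3e-05/0.2859 = 0.00022. Swamee-Jain: f = 0.25/(log₁₀[0.00022/3.7 + 5.74/4.652e+05^0.9])² = 0.25/(log₁₀[5.96e-05 + 4.55e-05])² = 0.25/(-3.979)² = 0.01579.
Darcy-Weisbach: ΔP = f(L/D)(ρV²/2) = 0.01579·(417.5/0.2859)·(1801·4.472²/2) = 0.01579·1460·1.801e+04 = 4.154e+05 Pa.
Head loss h_f = ΔP/(ρg) = 4.154e+05/(1801·9.81) = 23.51 m.

h_f ≈ 23.51 m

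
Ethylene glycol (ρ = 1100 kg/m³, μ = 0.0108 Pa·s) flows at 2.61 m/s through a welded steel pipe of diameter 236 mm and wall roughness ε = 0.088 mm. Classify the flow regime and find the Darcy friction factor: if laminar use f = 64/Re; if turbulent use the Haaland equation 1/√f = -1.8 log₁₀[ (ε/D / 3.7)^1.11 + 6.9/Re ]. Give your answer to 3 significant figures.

Re = ρVD/μ = 1100·2.61·0.236/0.0108 = 6.274e+04.
Re > 4000 → turbulent. ε/D = 8.8e-05/0.236 = 0.000373; Haaland: 1/√f = -1.8 log₁₀[3.66e-05 + 0.00011] = 6.901, so f = 0.021.

f ≈ 0.0210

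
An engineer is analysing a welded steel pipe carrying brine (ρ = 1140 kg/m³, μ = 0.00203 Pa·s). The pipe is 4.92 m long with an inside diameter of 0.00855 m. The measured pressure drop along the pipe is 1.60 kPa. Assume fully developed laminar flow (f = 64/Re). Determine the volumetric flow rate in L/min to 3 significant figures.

Q ≈ 1.26 L/min

For laminar flow, f = 64/Re with Re = ρVD/μ, so Darcy-Weisbach reduces to ΔP = 32μLV/D². Solving for V: V = ΔP·D²/(32μL) = 1600·(0.00855)²/(32·0.00203·4.92) = 0.366 m/s.
Check: Re = ρVD/μ = 1140·0.366·0.00855/0.00203 = 1757 < 2300, so the laminar assumption holds.
Q = V·A = 0.366·(π/4·0.00855²) = 2.101e-05 m³/s = 1.26 L/min.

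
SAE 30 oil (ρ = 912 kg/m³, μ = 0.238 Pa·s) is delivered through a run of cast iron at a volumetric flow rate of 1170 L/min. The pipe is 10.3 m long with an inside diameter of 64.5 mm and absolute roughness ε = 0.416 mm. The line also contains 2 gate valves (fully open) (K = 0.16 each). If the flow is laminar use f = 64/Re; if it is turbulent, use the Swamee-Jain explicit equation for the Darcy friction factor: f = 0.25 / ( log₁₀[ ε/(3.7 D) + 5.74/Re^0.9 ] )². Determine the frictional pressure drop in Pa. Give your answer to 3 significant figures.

ΔP ≈ 118000 Pa

Q = 1170 L/min = 1170/60000 = 0.0195 m³/s.
Cross-sectional area A = πD²/4 = π(0.0645)²/4 = 0.003267 m²; mean velocity V = Q/A = 0.0195/0.003267 = 5.968 m/s.
Reynolds number Re = ρVD/μ = 912 · 5.968 · 0.0645 / 0.238 = 1475.
Re < 2300 → laminar flow, so f = 64/Re = 64/1475 = 0.04339 (the turbulent correlation is not needed).
Total minor-loss coefficient ΣK = 2·0.16 = 0.32.
ΔP = [f·L/D + ΣK]·(ρV²/2) = [0.04339·10.3/0.0645 + 0.32]·(912·5.968²/2) = [6.929 + 0.32]·1.624e+04 = 1.177e+05 Pa.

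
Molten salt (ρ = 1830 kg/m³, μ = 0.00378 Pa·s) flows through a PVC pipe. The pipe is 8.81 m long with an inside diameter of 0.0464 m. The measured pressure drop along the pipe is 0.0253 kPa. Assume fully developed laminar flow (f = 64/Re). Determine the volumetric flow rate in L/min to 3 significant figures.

For laminar flow, f = 64/Re with Re = ρVD/μ, so Darcy-Weisbach reduces to ΔP = 32μLV/D². Solving for V: V = ΔP·D²/(32μL) = 25.3·(0.0464)²/(32·0.00378·8.81) = 0.05111 m/s.
Check: Re = ρVD/μ = 1830·0.05111·0.0464/0.00378 = 1148 < 2300, so the laminar assumption holds.
Q = V·A = 0.05111·(π/4·0.0464²) = 8.643e-05 m³/s = 5.19 L/min.

Q ≈ 5.19 L/min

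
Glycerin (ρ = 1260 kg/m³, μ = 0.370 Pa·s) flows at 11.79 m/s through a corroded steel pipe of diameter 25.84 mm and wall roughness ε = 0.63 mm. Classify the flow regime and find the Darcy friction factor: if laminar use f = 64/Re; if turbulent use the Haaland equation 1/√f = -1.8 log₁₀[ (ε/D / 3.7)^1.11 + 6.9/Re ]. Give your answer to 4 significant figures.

Re = ρVD/μ = 1260·11.79·0.02584/0.37 = 1037.
Re < 2300 → laminar, so f = 64/Re = 0.06169 (roughness is irrelevant in laminar flow).

f ≈ 0.06169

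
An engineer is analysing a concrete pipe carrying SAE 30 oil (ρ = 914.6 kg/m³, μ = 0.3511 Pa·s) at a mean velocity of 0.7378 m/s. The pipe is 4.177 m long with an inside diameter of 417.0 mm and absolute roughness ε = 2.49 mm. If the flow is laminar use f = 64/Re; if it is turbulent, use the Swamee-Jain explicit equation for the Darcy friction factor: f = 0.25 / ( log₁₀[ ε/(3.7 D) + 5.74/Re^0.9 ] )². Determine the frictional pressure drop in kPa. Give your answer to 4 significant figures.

ΔP ≈ 0.1991 kPa

Reynolds number Re = ρVD/μ = 914.6 · 0.7378 · 0.417 / 0.351 = 801.4.
Re < 2300 → laminar flow, so f = 64/Re = 64/801.4 = 0.07986 (the turbulent correlation is not needed).
Darcy-Weisbach: ΔP = f(L/D)(ρV²/2) = 0.07986·(4.177/0.417)·(914.6·0.7378²/2) = 0.07986·10.02·248.9 = 199.1 Pa.
ΔP = 199.1 Pa = 0.1991 kPa.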